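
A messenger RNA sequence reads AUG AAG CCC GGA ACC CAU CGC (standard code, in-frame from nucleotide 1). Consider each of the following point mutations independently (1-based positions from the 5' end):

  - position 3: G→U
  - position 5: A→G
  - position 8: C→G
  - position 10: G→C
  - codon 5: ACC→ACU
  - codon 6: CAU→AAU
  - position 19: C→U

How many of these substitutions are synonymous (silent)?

1

Codon 1: AUG (Met) → AUU (Ile) — missense.
Codon 2: AAG (Lys) → AGG (Arg) — missense.
Codon 3: CCC (Pro) → CGC (Arg) — missense.
Codon 4: GGA (Gly) → CGA (Arg) — missense.
Codon 5: ACC (Thr) → ACU (Thr) — synonymous.
Codon 6: CAU (His) → AAU (Asn) — missense.
Codon 7: CGC (Arg) → UGC (Cys) — missense.
Synonymous: 1 of 7.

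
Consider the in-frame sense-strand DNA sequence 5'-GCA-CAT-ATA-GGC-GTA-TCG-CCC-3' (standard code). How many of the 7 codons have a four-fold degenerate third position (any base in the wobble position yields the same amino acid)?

Codon 1 GCA (Ala): third position 4-fold.
Codon 2 CAT (His): third position 2-fold.
Codon 3 ATA (Ile): third position 3-fold.
Codon 4 GGC (Gly): third position 4-fold.
Codon 5 GTA (Val): third position 4-fold.
Codon 6 TCG (Ser): third position 4-fold.
Codon 7 CCC (Pro): third position 4-fold.
Four-fold degenerate third positions: 5.

5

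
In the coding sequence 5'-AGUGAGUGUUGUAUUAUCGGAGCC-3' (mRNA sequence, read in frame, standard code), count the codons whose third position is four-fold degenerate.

Codon 1 AGU (Ser): third position 2-fold.
Codon 2 GAG (Glu): third position 2-fold.
Codon 3 UGU (Cys): third position 2-fold.
Codon 4 UGU (Cys): third position 2-fold.
Codon 5 AUU (Ile): third position 3-fold.
Codon 6 AUC (Ile): third position 3-fold.
Codon 7 GGA (Gly): third position 4-fold.
Codon 8 GCC (Ala): third position 4-fold.
Four-fold degenerate third positions: 2.

2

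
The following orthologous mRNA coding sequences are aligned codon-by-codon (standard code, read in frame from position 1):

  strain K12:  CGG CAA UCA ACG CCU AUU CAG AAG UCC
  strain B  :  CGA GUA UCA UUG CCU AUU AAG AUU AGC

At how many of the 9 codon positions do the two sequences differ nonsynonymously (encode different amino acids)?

4

Codon 1: CGG Arg / CGA Arg — synonymous.
Codon 2: CAA Gln / GUA Val — nonsynonymous.
Codon 3: UCA Ser / UCA Ser — identical.
Codon 4: ACG Thr / UUG Leu — nonsynonymous.
Codon 5: CCU Pro / CCU Pro — identical.
Codon 6: AUU Ile / AUU Ile — identical.
Codon 7: CAG Gln / AAG Lys — nonsynonymous.
Codon 8: AAG Lys / AUU Ile — nonsynonymous.
Codon 9: UCC Ser / AGC Ser — synonymous.
Nonsynonymous differences: 4.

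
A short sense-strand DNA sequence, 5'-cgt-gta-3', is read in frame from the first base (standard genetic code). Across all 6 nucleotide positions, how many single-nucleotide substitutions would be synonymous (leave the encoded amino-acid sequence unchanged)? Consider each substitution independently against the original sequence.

Codon 1 (CGT, Arg): 3 synonymous substitutions.
Codon 2 (GTA, Val): 3 synonymous substitutions.
Total: 3 + 3 = 6.

6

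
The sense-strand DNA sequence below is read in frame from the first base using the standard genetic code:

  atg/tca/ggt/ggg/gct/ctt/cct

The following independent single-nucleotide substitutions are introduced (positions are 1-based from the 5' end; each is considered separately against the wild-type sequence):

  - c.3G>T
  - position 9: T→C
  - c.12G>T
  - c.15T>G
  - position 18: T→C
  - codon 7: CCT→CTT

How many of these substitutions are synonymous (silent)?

Codon 1: ATG (Met) → ATT (Ile) — missense.
Codon 3: GGT (Gly) → GGC (Gly) — synonymous.
Codon 4: GGG (Gly) → GGT (Gly) — synonymous.
Codon 5: GCT (Ala) → GCG (Ala) — synonymous.
Codon 6: CTT (Leu) → CTC (Leu) — synonymous.
Codon 7: CCT (Pro) → CTT (Leu) — missense.
Synonymous: 4 of 6.

4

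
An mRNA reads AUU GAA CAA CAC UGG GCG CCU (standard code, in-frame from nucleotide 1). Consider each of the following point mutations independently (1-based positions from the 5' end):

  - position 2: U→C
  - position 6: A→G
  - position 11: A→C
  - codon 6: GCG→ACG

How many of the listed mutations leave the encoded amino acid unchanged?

1

Codon 1: AUU (Ile) → ACU (Thr) — missense.
Codon 2: GAA (Glu) → GAG (Glu) — synonymous.
Codon 4: CAC (His) → CCC (Pro) — missense.
Codon 6: GCG (Ala) → ACG (Thr) — missense.
Synonymous: 1 of 4.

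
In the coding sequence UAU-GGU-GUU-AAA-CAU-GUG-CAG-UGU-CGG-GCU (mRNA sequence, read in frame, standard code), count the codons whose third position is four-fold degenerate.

5

Codon 1 UAU (Tyr): third position 2-fold.
Codon 2 GGU (Gly): third position 4-fold.
Codon 3 GUU (Val): third position 4-fold.
Codon 4 AAA (Lys): third position 2-fold.
Codon 5 CAU (His): third position 2-fold.
Codon 6 GUG (Val): third position 4-fold.
Codon 7 CAG (Gln): third position 2-fold.
Codon 8 UGU (Cys): third position 2-fold.
Codon 9 CGG (Arg): third position 4-fold.
Codon 10 GCU (Ala): third position 4-fold.
Four-fold degenerate third positions: 5.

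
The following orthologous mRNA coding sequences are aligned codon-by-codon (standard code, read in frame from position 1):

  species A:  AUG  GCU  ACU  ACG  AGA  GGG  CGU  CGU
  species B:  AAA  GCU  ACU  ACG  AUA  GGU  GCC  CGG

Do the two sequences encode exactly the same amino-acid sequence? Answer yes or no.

Codon 1: AUG Met / AAA Lys — nonsynonymous.
Codon 2: GCU Ala / GCU Ala — identical.
Codon 3: ACU Thr / ACU Thr — identical.
Codon 4: ACG Thr / ACG Thr — identical.
Codon 5: AGA Arg / AUA Ile — nonsynonymous.
Codon 6: GGG Gly / GGU Gly — synonymous.
Codon 7: CGU Arg / GCC Ala — nonsynonymous.
Codon 8: CGU Arg / CGG Arg — synonymous.
Nonsynonymous differences: 3 → different protein.

no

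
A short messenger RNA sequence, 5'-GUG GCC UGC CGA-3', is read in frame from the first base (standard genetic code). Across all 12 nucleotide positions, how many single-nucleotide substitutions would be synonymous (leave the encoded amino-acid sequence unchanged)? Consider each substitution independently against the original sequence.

11

Codon 1 (GUG, Val): 3 synonymous substitutions.
Codon 2 (GCC, Ala): 3 synonymous substitutions.
Codon 3 (UGC, Cys): 1 synonymous substitution.
Codon 4 (CGA, Arg): 4 synonymous substitutions.
Total: 3 + 3 + 1 + 4 = 11.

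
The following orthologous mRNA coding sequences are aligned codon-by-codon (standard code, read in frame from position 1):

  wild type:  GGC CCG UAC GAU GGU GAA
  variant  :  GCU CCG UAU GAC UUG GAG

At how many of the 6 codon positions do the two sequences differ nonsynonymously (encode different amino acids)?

2

Codon 1: GGC Gly / GCU Ala — nonsynonymous.
Codon 2: CCG Pro / CCG Pro — identical.
Codon 3: UAC Tyr / UAU Tyr — synonymous.
Codon 4: GAU Asp / GAC Asp — synonymous.
Codon 5: GGU Gly / UUG Leu — nonsynonymous.
Codon 6: GAA Glu / GAG Glu — synonymous.
Nonsynonymous differences: 2.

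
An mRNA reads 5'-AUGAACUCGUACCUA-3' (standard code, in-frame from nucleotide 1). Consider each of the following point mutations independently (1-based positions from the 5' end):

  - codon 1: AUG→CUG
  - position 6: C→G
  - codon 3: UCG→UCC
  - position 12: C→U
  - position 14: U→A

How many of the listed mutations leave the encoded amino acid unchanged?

Codon 1: AUG (Met) → CUG (Leu) — missense.
Codon 2: AAC (Asn) → AAG (Lys) — missense.
Codon 3: UCG (Ser) → UCC (Ser) — synonymous.
Codon 4: UAC (Tyr) → UAU (Tyr) — synonymous.
Codon 5: CUA (Leu) → CAA (Gln) — missense.
Synonymous: 2 of 5.

2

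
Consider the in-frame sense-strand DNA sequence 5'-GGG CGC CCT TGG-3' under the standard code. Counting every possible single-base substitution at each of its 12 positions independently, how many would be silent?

9

Codon 1 (GGG, Gly): 3 synonymous substitutions.
Codon 2 (CGC, Arg): 3 synonymous substitutions.
Codon 3 (CCT, Pro): 3 synonymous substitutions.
Codon 4 (TGG, Trp): 0 synonymous substitutions.
Total: 3 + 3 + 3 + 0 = 9.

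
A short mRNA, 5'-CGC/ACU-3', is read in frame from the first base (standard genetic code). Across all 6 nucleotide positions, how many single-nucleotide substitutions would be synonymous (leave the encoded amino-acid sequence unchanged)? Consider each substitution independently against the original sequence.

6

Codon 1 (CGC, Arg): 3 synonymous substitutions.
Codon 2 (ACU, Thr): 3 synonymous substitutions.
Total: 3 + 3 = 6.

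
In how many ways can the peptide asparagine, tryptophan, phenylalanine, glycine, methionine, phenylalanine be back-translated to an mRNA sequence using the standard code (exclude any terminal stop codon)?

Asn: 2 codons.
Trp: 1 codon.
Phe: 2 codons.
Gly: 4 codons.
Met: 1 codon.
Phe: 2 codons.
2 × 1 × 2 × 4 × 1 × 2 = 32.

32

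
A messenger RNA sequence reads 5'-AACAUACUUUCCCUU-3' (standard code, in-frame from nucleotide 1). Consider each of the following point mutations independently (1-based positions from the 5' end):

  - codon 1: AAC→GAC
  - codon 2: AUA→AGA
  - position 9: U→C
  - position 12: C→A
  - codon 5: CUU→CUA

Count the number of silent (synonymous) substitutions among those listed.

Codon 1: AAC (Asn) → GAC (Asp) — missense.
Codon 2: AUA (Ile) → AGA (Arg) — missense.
Codon 3: CUU (Leu) → CUC (Leu) — synonymous.
Codon 4: UCC (Ser) → UCA (Ser) — synonymous.
Codon 5: CUU (Leu) → CUA (Leu) — synonymous.
Synonymous: 3 of 5.

3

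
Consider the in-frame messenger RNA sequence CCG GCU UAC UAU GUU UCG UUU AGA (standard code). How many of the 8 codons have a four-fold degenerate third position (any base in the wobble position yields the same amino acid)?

4

Codon 1 CCG (Pro): third position 4-fold.
Codon 2 GCU (Ala): third position 4-fold.
Codon 3 UAC (Tyr): third position 2-fold.
Codon 4 UAU (Tyr): third position 2-fold.
Codon 5 GUU (Val): third position 4-fold.
Codon 6 UCG (Ser): third position 4-fold.
Codon 7 UUU (Phe): third position 2-fold.
Codon 8 AGA (Arg): third position 2-fold.
Four-fold degenerate third positions: 4.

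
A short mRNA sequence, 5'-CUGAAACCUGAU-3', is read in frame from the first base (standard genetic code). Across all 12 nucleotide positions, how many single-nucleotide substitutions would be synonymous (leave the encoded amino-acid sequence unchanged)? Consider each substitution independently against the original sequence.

9

Codon 1 (CUG, Leu): 4 synonymous substitutions.
Codon 2 (AAA, Lys): 1 synonymous substitution.
Codon 3 (CCU, Pro): 3 synonymous substitutions.
Codon 4 (GAU, Asp): 1 synonymous substitution.
Total: 4 + 1 + 3 + 1 = 9.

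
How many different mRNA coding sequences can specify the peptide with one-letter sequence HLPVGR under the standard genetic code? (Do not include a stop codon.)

His: 2 codons.
Leu: 6 codons.
Pro: 4 codons.
Val: 4 codons.
Gly: 4 codons.
Arg: 6 codons.
2 × 6 × 4 × 4 × 4 × 6 = 4608.

4608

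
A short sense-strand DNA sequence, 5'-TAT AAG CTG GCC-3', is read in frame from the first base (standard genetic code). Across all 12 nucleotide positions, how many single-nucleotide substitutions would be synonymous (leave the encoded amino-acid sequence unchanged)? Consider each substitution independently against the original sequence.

9

Codon 1 (TAT, Tyr): 1 synonymous substitution.
Codon 2 (AAG, Lys): 1 synonymous substitution.
Codon 3 (CTG, Leu): 4 synonymous substitutions.
Codon 4 (GCC, Ala): 3 synonymous substitutions.
Total: 1 + 1 + 4 + 3 = 9.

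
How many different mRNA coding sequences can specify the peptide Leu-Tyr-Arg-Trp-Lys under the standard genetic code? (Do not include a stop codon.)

Leu: 6 codons.
Tyr: 2 codons.
Arg: 6 codons.
Trp: 1 codon.
Lys: 2 codons.
6 × 2 × 6 × 1 × 2 = 144.

144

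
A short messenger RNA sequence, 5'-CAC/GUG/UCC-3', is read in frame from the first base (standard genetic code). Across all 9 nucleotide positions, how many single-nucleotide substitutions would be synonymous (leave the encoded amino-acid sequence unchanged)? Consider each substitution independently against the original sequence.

7

Codon 1 (CAC, His): 1 synonymous substitution.
Codon 2 (GUG, Val): 3 synonymous substitutions.
Codon 3 (UCC, Ser): 3 synonymous substitutions.
Total: 1 + 3 + 3 = 7.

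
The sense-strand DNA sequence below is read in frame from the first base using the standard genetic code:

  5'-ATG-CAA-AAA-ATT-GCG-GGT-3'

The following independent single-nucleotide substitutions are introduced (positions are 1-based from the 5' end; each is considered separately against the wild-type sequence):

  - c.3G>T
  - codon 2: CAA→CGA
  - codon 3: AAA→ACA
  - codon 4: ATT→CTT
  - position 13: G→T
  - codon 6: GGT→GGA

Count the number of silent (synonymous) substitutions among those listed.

Codon 1: ATG (Met) → ATT (Ile) — missense.
Codon 2: CAA (Gln) → CGA (Arg) — missense.
Codon 3: AAA (Lys) → ACA (Thr) — missense.
Codon 4: ATT (Ile) → CTT (Leu) — missense.
Codon 5: GCG (Ala) → TCG (Ser) — missense.
Codon 6: GGT (Gly) → GGA (Gly) — synonymous.
Synonymous: 1 of 6.

1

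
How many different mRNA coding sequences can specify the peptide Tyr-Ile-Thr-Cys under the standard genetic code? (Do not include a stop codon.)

48

Tyr: 2 codons.
Ile: 3 codons.
Thr: 4 codons.
Cys: 2 codons.
2 × 3 × 4 × 2 = 48.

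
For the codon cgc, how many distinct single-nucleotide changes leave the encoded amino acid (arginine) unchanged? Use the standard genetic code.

3

Position 1: none → 0 synonymous.
Position 2: none → 0 synonymous.
Position 3: CGU, CGA, CGG → 3 synonymous.
Total: 0 + 0 + 3 = 3.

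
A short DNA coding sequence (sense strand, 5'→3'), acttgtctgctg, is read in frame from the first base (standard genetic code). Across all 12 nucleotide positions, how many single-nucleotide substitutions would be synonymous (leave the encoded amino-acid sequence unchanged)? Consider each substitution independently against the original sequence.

Codon 1 (ACT, Thr): 3 synonymous substitutions.
Codon 2 (TGT, Cys): 1 synonymous substitution.
Codon 3 (CTG, Leu): 4 synonymous substitutions.
Codon 4 (CTG, Leu): 4 synonymous substitutions.
Total: 3 + 1 + 4 + 4 = 12.

12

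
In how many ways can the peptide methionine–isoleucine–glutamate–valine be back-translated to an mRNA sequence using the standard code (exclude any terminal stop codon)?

Met: 1 codon.
Ile: 3 codons.
Glu: 2 codons.
Val: 4 codons.
1 × 3 × 2 × 4 = 24.

24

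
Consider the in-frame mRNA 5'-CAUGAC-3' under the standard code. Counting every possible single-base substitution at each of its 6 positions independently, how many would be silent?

Codon 1 (CAU, His): 1 synonymous substitution.
Codon 2 (GAC, Asp): 1 synonymous substitution.
Total: 1 + 1 = 2.

2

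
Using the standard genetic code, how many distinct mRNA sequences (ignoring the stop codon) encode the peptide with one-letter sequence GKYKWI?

96

Gly: 4 codons.
Lys: 2 codons.
Tyr: 2 codons.
Lys: 2 codons.
Trp: 1 codon.
Ile: 3 codons.
4 × 2 × 2 × 2 × 1 × 3 = 96.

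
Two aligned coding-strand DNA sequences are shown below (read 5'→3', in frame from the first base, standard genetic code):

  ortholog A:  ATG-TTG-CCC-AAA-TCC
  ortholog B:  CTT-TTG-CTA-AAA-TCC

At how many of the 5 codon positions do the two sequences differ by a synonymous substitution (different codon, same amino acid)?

0

Codon 1: ATG Met / CTT Leu — nonsynonymous.
Codon 2: TTG Leu / TTG Leu — identical.
Codon 3: CCC Pro / CTA Leu — nonsynonymous.
Codon 4: AAA Lys / AAA Lys — identical.
Codon 5: TCC Ser / TCC Ser — identical.
Synonymous differences: 0.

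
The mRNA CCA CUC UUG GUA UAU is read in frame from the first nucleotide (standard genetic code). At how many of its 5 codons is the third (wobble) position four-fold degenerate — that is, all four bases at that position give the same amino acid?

3

Codon 1 CCA (Pro): third position 4-fold.
Codon 2 CUC (Leu): third position 4-fold.
Codon 3 UUG (Leu): third position 2-fold.
Codon 4 GUA (Val): third position 4-fold.
Codon 5 UAU (Tyr): third position 2-fold.
Four-fold degenerate third positions: 3.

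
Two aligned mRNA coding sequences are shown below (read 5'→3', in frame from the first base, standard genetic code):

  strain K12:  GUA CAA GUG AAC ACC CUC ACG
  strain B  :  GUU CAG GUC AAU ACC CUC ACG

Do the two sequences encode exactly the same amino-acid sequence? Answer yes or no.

Codon 1: GUA Val / GUU Val — synonymous.
Codon 2: CAA Gln / CAG Gln — synonymous.
Codon 3: GUG Val / GUC Val — synonymous.
Codon 4: AAC Asn / AAU Asn — synonymous.
Codon 5: ACC Thr / ACC Thr — identical.
Codon 6: CUC Leu / CUC Leu — identical.
Codon 7: ACG Thr / ACG Thr — identical.
Nonsynonymous differences: 0 → same protein.

yes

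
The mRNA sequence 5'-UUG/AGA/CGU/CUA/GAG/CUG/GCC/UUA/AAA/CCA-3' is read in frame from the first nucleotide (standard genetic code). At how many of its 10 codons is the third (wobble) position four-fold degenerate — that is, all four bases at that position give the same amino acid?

Codon 1 UUG (Leu): third position 2-fold.
Codon 2 AGA (Arg): third position 2-fold.
Codon 3 CGU (Arg): third position 4-fold.
Codon 4 CUA (Leu): third position 4-fold.
Codon 5 GAG (Glu): third position 2-fold.
Codon 6 CUG (Leu): third position 4-fold.
Codon 7 GCC (Ala): third position 4-fold.
Codon 8 UUA (Leu): third position 2-fold.
Codon 9 AAA (Lys): third position 2-fold.
Codon 10 CCA (Pro): third position 4-fold.
Four-fold degenerate third positions: 5.

5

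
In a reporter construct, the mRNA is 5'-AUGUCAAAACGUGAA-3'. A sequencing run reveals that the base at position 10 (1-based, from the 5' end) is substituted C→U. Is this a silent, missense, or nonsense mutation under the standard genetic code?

Position 10 falls in codon 4: CGU → Arg.
After the substitution the codon is UGU → Cys.
Arg ≠ Cys, so this is a missense mutation.

missense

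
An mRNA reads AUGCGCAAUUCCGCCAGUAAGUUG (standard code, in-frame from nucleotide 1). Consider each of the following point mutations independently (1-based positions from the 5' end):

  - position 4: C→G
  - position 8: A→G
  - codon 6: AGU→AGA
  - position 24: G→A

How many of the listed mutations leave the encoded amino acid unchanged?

Codon 2: CGC (Arg) → GGC (Gly) — missense.
Codon 3: AAU (Asn) → AGU (Ser) — missense.
Codon 6: AGU (Ser) → AGA (Arg) — missense.
Codon 8: UUG (Leu) → UUA (Leu) — synonymous.
Synonymous: 1 of 4.

1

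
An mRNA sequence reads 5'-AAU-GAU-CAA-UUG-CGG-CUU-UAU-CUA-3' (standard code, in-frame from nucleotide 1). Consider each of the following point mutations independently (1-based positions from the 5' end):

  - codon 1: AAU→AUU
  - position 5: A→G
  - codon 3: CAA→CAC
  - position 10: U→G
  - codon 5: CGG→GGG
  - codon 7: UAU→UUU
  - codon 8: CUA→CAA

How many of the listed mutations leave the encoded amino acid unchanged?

Codon 1: AAU (Asn) → AUU (Ile) — missense.
Codon 2: GAU (Asp) → GGU (Gly) — missense.
Codon 3: CAA (Gln) → CAC (His) — missense.
Codon 4: UUG (Leu) → GUG (Val) — missense.
Codon 5: CGG (Arg) → GGG (Gly) — missense.
Codon 7: UAU (Tyr) → UUU (Phe) — missense.
Codon 8: CUA (Leu) → CAA (Gln) — missense.
Synonymous: 0 of 7.

0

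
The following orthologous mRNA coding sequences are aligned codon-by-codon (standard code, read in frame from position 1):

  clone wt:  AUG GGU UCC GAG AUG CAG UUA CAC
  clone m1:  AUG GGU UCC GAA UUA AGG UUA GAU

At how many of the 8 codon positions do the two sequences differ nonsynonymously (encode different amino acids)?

Codon 1: AUG Met / AUG Met — identical.
Codon 2: GGU Gly / GGU Gly — identical.
Codon 3: UCC Ser / UCC Ser — identical.
Codon 4: GAG Glu / GAA Glu — synonymous.
Codon 5: AUG Met / UUA Leu — nonsynonymous.
Codon 6: CAG Gln / AGG Arg — nonsynonymous.
Codon 7: UUA Leu / UUA Leu — identical.
Codon 8: CAC His / GAU Asp — nonsynonymous.
Nonsynonymous differences: 3.

3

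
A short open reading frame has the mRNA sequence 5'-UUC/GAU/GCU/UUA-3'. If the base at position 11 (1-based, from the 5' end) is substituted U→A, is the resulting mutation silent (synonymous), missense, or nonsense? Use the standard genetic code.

nonsense

Position 11 falls in codon 4: UUA → Leu.
After the substitution the codon is UAA → Stop.
The new codon is a stop codon, so this is a nonsense mutation.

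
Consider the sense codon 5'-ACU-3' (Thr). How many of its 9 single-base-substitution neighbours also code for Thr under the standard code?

Position 1: none → 0 synonymous.
Position 2: none → 0 synonymous.
Position 3: ACC, ACA, ACG → 3 synonymous.
Total: 0 + 0 + 3 = 3.

3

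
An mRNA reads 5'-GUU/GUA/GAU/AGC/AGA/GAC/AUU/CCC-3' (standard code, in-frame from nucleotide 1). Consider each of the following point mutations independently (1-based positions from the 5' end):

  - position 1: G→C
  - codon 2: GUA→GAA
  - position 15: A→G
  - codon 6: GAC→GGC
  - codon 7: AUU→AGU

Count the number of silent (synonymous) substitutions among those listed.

1

Codon 1: GUU (Val) → CUU (Leu) — missense.
Codon 2: GUA (Val) → GAA (Glu) — missense.
Codon 5: AGA (Arg) → AGG (Arg) — synonymous.
Codon 6: GAC (Asp) → GGC (Gly) — missense.
Codon 7: AUU (Ile) → AGU (Ser) — missense.
Synonymous: 1 of 5.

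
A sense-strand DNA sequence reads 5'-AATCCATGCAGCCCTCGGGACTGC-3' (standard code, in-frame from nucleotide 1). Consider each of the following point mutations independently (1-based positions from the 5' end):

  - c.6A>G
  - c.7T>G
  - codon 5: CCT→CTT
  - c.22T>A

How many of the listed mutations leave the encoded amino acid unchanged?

1

Codon 2: CCA (Pro) → CCG (Pro) — synonymous.
Codon 3: TGC (Cys) → GGC (Gly) — missense.
Codon 5: CCT (Pro) → CTT (Leu) — missense.
Codon 8: TGC (Cys) → AGC (Ser) — missense.
Synonymous: 1 of 4.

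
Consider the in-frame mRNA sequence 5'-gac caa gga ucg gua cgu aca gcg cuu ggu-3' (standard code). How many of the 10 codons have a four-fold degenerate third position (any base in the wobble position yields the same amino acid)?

8

Codon 1 GAC (Asp): third position 2-fold.
Codon 2 CAA (Gln): third position 2-fold.
Codon 3 GGA (Gly): third position 4-fold.
Codon 4 UCG (Ser): third position 4-fold.
Codon 5 GUA (Val): third position 4-fold.
Codon 6 CGU (Arg): third position 4-fold.
Codon 7 ACA (Thr): third position 4-fold.
Codon 8 GCG (Ala): third position 4-fold.
Codon 9 CUU (Leu): third position 4-fold.
Codon 10 GGU (Gly): third position 4-fold.
Four-fold degenerate third positions: 8.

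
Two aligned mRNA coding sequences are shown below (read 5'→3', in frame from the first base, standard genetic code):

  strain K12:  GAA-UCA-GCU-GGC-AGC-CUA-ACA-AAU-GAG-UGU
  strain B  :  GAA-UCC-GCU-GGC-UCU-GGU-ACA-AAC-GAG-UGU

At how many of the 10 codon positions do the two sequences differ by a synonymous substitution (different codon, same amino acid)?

3

Codon 1: GAA Glu / GAA Glu — identical.
Codon 2: UCA Ser / UCC Ser — synonymous.
Codon 3: GCU Ala / GCU Ala — identical.
Codon 4: GGC Gly / GGC Gly — identical.
Codon 5: AGC Ser / UCU Ser — synonymous.
Codon 6: CUA Leu / GGU Gly — nonsynonymous.
Codon 7: ACA Thr / ACA Thr — identical.
Codon 8: AAU Asn / AAC Asn — synonymous.
Codon 9: GAG Glu / GAG Glu — identical.
Codon 10: UGU Cys / UGU Cys — identical.
Synonymous differences: 3.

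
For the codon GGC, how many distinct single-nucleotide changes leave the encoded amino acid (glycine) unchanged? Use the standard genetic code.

Position 1: none → 0 synonymous.
Position 2: none → 0 synonymous.
Position 3: GGT, GGA, GGG → 3 synonymous.
Total: 0 + 0 + 3 = 3.

3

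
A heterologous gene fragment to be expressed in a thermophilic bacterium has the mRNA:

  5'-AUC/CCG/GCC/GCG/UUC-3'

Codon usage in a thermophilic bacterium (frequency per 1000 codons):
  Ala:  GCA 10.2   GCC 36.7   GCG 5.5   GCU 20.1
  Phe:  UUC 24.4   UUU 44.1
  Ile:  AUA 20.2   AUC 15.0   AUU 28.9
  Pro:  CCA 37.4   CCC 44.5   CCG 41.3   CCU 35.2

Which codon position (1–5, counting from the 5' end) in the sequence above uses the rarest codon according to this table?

4

Codon 1 AUC (Ile): 15.0 per 1000.
Codon 2 CCG (Pro): 41.3 per 1000.
Codon 3 GCC (Ala): 36.7 per 1000.
Codon 4 GCG (Ala): 5.5 per 1000.
Codon 5 UUC (Phe): 24.4 per 1000.
Lowest frequency is 5.5 at codon 4.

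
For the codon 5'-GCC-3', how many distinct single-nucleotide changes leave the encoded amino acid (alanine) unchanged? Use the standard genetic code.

3

Position 1: none → 0 synonymous.
Position 2: none → 0 synonymous.
Position 3: GCU, GCA, GCG → 3 synonymous.
Total: 0 + 0 + 3 = 3.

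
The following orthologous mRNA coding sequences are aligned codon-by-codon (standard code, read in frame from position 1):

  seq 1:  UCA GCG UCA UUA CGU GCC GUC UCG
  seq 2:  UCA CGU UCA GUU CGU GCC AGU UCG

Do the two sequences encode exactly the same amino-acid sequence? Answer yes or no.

no

Codon 1: UCA Ser / UCA Ser — identical.
Codon 2: GCG Ala / CGU Arg — nonsynonymous.
Codon 3: UCA Ser / UCA Ser — identical.
Codon 4: UUA Leu / GUU Val — nonsynonymous.
Codon 5: CGU Arg / CGU Arg — identical.
Codon 6: GCC Ala / GCC Ala — identical.
Codon 7: GUC Val / AGU Ser — nonsynonymous.
Codon 8: UCG Ser / UCG Ser — identical.
Nonsynonymous differences: 3 → different protein.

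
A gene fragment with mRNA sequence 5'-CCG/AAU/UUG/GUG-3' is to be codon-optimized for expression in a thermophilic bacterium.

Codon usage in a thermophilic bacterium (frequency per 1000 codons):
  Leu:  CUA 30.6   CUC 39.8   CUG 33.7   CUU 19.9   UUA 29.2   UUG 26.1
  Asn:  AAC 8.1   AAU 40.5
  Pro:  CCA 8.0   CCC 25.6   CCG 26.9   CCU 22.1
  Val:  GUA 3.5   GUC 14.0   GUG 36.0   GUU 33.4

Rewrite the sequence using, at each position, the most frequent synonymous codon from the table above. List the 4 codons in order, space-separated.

CCG AAU CUC GUG

Codon 1 (Pro): best is CCG at 26.9.
Codon 2 (Asn): best is AAU at 40.5.
Codon 3 (Leu): best is CUC at 39.8.
Codon 4 (Val): best is GUG at 36.0.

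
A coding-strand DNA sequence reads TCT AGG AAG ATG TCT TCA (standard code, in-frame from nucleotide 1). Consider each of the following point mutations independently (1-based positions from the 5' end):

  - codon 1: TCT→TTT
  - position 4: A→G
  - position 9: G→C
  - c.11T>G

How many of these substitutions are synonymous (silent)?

0

Codon 1: TCT (Ser) → TTT (Phe) — missense.
Codon 2: AGG (Arg) → GGG (Gly) — missense.
Codon 3: AAG (Lys) → AAC (Asn) — missense.
Codon 4: ATG (Met) → AGG (Arg) — missense.
Synonymous: 0 of 4.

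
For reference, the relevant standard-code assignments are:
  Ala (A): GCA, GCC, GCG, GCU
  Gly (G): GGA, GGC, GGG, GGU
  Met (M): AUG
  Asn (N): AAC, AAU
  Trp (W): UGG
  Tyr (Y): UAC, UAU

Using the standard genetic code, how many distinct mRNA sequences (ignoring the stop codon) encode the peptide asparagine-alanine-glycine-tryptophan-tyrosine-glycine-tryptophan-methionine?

Asn: 2 codons.
Ala: 4 codons.
Gly: 4 codons.
Trp: 1 codon.
Tyr: 2 codons.
Gly: 4 codons.
Trp: 1 codon.
Met: 1 codon.
2 × 4 × 4 × 1 × 2 × 4 × 1 × 1 = 256.

256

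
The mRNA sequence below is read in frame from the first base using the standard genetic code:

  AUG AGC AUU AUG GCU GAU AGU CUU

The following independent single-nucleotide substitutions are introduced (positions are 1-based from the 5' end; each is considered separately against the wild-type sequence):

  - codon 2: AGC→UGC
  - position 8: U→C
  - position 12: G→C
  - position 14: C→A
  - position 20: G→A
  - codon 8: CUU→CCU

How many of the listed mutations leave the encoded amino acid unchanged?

0

Codon 2: AGC (Ser) → UGC (Cys) — missense.
Codon 3: AUU (Ile) → ACU (Thr) — missense.
Codon 4: AUG (Met) → AUC (Ile) — missense.
Codon 5: GCU (Ala) → GAU (Asp) — missense.
Codon 7: AGU (Ser) → AAU (Asn) — missense.
Codon 8: CUU (Leu) → CCU (Pro) — missense.
Synonymous: 0 of 6.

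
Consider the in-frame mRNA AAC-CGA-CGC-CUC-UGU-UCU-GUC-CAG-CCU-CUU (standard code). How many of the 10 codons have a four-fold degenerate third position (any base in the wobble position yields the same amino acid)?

7

Codon 1 AAC (Asn): third position 2-fold.
Codon 2 CGA (Arg): third position 4-fold.
Codon 3 CGC (Arg): third position 4-fold.
Codon 4 CUC (Leu): third position 4-fold.
Codon 5 UGU (Cys): third position 2-fold.
Codon 6 UCU (Ser): third position 4-fold.
Codon 7 GUC (Val): third position 4-fold.
Codon 8 CAG (Gln): third position 2-fold.
Codon 9 CCU (Pro): third position 4-fold.
Codon 10 CUU (Leu): third position 4-fold.
Four-fold degenerate third positions: 7.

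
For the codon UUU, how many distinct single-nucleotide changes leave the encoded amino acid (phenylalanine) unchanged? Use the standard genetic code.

1

Position 1: none → 0 synonymous.
Position 2: none → 0 synonymous.
Position 3: UUC → 1 synonymous.
Total: 0 + 0 + 1 = 1.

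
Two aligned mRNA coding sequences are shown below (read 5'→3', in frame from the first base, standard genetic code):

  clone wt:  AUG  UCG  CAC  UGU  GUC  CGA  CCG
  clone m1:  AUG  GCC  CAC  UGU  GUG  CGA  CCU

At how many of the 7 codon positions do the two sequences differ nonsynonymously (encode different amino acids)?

Codon 1: AUG Met / AUG Met — identical.
Codon 2: UCG Ser / GCC Ala — nonsynonymous.
Codon 3: CAC His / CAC His — identical.
Codon 4: UGU Cys / UGU Cys — identical.
Codon 5: GUC Val / GUG Val — synonymous.
Codon 6: CGA Arg / CGA Arg — identical.
Codon 7: CCG Pro / CCU Pro — synonymous.
Nonsynonymous differences: 1.

1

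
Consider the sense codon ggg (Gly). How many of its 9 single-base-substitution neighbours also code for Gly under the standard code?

3

Position 1: none → 0 synonymous.
Position 2: none → 0 synonymous.
Position 3: GGU, GGC, GGA → 3 synonymous.
Total: 0 + 0 + 3 = 3.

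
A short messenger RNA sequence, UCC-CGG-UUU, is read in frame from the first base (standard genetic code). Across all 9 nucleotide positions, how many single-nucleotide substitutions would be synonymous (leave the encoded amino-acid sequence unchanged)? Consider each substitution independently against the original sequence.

8

Codon 1 (UCC, Ser): 3 synonymous substitutions.
Codon 2 (CGG, Arg): 4 synonymous substitutions.
Codon 3 (UUU, Phe): 1 synonymous substitution.
Total: 3 + 4 + 1 = 8.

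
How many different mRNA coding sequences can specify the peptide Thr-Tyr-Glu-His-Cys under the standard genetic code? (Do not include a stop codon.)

64

Thr: 4 codons.
Tyr: 2 codons.
Glu: 2 codons.
His: 2 codons.
Cys: 2 codons.
4 × 2 × 2 × 2 × 2 = 64.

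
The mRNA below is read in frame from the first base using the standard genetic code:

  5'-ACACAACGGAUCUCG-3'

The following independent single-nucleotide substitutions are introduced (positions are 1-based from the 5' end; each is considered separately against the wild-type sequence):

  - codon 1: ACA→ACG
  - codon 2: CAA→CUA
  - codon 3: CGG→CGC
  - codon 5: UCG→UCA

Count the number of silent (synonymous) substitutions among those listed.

3

Codon 1: ACA (Thr) → ACG (Thr) — synonymous.
Codon 2: CAA (Gln) → CUA (Leu) — missense.
Codon 3: CGG (Arg) → CGC (Arg) — synonymous.
Codon 5: UCG (Ser) → UCA (Ser) — synonymous.
Synonymous: 3 of 4.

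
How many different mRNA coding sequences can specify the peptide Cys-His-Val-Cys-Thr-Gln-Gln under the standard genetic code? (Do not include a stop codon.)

Cys: 2 codons.
His: 2 codons.
Val: 4 codons.
Cys: 2 codons.
Thr: 4 codons.
Gln: 2 codons.
Gln: 2 codons.
2 × 2 × 4 × 2 × 4 × 2 × 2 = 512.

512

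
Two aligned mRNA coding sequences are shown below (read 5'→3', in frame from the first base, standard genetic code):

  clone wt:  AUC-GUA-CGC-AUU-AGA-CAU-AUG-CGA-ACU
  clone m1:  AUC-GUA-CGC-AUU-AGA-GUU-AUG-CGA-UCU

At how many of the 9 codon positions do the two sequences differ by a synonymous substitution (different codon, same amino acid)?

Codon 1: AUC Ile / AUC Ile — identical.
Codon 2: GUA Val / GUA Val — identical.
Codon 3: CGC Arg / CGC Arg — identical.
Codon 4: AUU Ile / AUU Ile — identical.
Codon 5: AGA Arg / AGA Arg — identical.
Codon 6: CAU His / GUU Val — nonsynonymous.
Codon 7: AUG Met / AUG Met — identical.
Codon 8: CGA Arg / CGA Arg — identical.
Codon 9: ACU Thr / UCU Ser — nonsynonymous.
Synonymous differences: 0.

0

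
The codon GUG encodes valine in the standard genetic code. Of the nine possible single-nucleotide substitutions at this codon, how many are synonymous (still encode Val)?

3

Position 1: none → 0 synonymous.
Position 2: none → 0 synonymous.
Position 3: GUU, GUC, GUA → 3 synonymous.
Total: 0 + 0 + 3 = 3.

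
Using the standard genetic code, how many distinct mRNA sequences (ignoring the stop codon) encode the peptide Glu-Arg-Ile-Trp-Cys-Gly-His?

576

Glu: 2 codons.
Arg: 6 codons.
Ile: 3 codons.
Trp: 1 codon.
Cys: 2 codons.
Gly: 4 codons.
His: 2 codons.
2 × 6 × 3 × 1 × 2 × 4 × 2 = 576.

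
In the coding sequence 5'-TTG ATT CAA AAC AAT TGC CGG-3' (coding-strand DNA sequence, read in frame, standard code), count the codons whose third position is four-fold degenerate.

1

Codon 1 TTG (Leu): third position 2-fold.
Codon 2 ATT (Ile): third position 3-fold.
Codon 3 CAA (Gln): third position 2-fold.
Codon 4 AAC (Asn): third position 2-fold.
Codon 5 AAT (Asn): third position 2-fold.
Codon 6 TGC (Cys): third position 2-fold.
Codon 7 CGG (Arg): third position 4-fold.
Four-fold degenerate third positions: 1.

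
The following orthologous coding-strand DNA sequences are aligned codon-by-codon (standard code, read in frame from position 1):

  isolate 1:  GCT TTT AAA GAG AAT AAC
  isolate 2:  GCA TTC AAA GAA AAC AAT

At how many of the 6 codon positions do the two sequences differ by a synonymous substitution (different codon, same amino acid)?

5

Codon 1: GCT Ala / GCA Ala — synonymous.
Codon 2: TTT Phe / TTC Phe — synonymous.
Codon 3: AAA Lys / AAA Lys — identical.
Codon 4: GAG Glu / GAA Glu — synonymous.
Codon 5: AAT Asn / AAC Asn — synonymous.
Codon 6: AAC Asn / AAT Asn — synonymous.
Synonymous differences: 5.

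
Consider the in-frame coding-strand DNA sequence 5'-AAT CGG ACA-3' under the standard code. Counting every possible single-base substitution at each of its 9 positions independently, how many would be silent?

Codon 1 (AAT, Asn): 1 synonymous substitution.
Codon 2 (CGG, Arg): 4 synonymous substitutions.
Codon 3 (ACA, Thr): 3 synonymous substitutions.
Total: 1 + 4 + 3 = 8.

8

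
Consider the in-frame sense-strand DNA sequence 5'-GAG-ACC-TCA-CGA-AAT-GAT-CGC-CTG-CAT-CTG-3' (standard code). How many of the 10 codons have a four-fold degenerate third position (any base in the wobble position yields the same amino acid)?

Codon 1 GAG (Glu): third position 2-fold.
Codon 2 ACC (Thr): third position 4-fold.
Codon 3 TCA (Ser): third position 4-fold.
Codon 4 CGA (Arg): third position 4-fold.
Codon 5 AAT (Asn): third position 2-fold.
Codon 6 GAT (Asp): third position 2-fold.
Codon 7 CGC (Arg): third position 4-fold.
Codon 8 CTG (Leu): third position 4-fold.
Codon 9 CAT (His): third position 2-fold.
Codon 10 CTG (Leu): third position 4-fold.
Four-fold degenerate third positions: 6.

6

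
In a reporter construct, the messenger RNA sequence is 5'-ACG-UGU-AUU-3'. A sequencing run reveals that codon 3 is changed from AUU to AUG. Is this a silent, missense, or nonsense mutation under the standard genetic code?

missense

Position 9 falls in codon 3: AUU → Ile.
After the substitution the codon is AUG → Met.
Ile ≠ Met, so this is a missense mutation.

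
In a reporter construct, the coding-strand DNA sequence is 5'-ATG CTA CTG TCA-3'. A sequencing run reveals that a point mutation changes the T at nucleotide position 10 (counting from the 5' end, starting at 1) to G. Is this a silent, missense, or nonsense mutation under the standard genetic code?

Position 10 falls in codon 4: TCA → Ser.
After the substitution the codon is GCA → Ala.
Ser ≠ Ala, so this is a missense mutation.

missense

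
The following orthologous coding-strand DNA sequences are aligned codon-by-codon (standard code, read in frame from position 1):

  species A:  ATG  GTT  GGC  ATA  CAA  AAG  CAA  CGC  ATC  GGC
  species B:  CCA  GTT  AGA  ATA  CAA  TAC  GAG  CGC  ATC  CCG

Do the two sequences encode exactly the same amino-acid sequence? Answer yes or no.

Codon 1: ATG Met / CCA Pro — nonsynonymous.
Codon 2: GTT Val / GTT Val — identical.
Codon 3: GGC Gly / AGA Arg — nonsynonymous.
Codon 4: ATA Ile / ATA Ile — identical.
Codon 5: CAA Gln / CAA Gln — identical.
Codon 6: AAG Lys / TAC Tyr — nonsynonymous.
Codon 7: CAA Gln / GAG Glu — nonsynonymous.
Codon 8: CGC Arg / CGC Arg — identical.
Codon 9: ATC Ile / ATC Ile — identical.
Codon 10: GGC Gly / CCG Pro — nonsynonymous.
Nonsynonymous differences: 5 → different protein.

no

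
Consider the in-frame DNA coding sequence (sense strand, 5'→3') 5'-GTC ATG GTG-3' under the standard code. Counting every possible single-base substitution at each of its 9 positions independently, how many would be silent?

Codon 1 (GTC, Val): 3 synonymous substitutions.
Codon 2 (ATG, Met): 0 synonymous substitutions.
Codon 3 (GTG, Val): 3 synonymous substitutions.
Total: 3 + 0 + 3 = 6.

6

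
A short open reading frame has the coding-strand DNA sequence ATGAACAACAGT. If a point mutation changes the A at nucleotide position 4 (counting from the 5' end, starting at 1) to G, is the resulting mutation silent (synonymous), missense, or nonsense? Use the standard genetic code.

missense

Position 4 falls in codon 2: AAC → Asn.
After the substitution the codon is GAC → Asp.
Asn ≠ Asp, so this is a missense mutation.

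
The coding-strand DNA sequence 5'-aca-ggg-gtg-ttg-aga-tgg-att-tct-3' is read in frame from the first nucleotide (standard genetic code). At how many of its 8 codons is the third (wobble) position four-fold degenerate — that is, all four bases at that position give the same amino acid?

4

Codon 1 ACA (Thr): third position 4-fold.
Codon 2 GGG (Gly): third position 4-fold.
Codon 3 GTG (Val): third position 4-fold.
Codon 4 TTG (Leu): third position 2-fold.
Codon 5 AGA (Arg): third position 2-fold.
Codon 6 TGG (Trp): third position 1-fold.
Codon 7 ATT (Ile): third position 3-fold.
Codon 8 TCT (Ser): third position 4-fold.
Four-fold degenerate third positions: 4.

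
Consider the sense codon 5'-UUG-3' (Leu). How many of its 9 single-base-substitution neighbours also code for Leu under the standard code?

2

Position 1: CUG → 1 synonymous.
Position 2: none → 0 synonymous.
Position 3: UUA → 1 synonymous.
Total: 1 + 0 + 1 = 2.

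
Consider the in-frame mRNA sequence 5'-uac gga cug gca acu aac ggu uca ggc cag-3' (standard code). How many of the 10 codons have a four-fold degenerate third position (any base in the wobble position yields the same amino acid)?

7

Codon 1 UAC (Tyr): third position 2-fold.
Codon 2 GGA (Gly): third position 4-fold.
Codon 3 CUG (Leu): third position 4-fold.
Codon 4 GCA (Ala): third position 4-fold.
Codon 5 ACU (Thr): third position 4-fold.
Codon 6 AAC (Asn): third position 2-fold.
Codon 7 GGU (Gly): third position 4-fold.
Codon 8 UCA (Ser): third position 4-fold.
Codon 9 GGC (Gly): third position 4-fold.
Codon 10 CAG (Gln): third position 2-fold.
Four-fold degenerate third positions: 7.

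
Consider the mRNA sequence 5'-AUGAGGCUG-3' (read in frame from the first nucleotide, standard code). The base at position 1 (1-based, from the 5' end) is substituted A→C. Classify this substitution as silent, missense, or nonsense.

missense

Position 1 falls in codon 1: AUG → Met.
After the substitution the codon is CUG → Leu.
Met ≠ Leu, so this is a missense mutation.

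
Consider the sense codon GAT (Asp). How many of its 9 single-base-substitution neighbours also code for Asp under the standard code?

1

Position 1: none → 0 synonymous.
Position 2: none → 0 synonymous.
Position 3: GAC → 1 synonymous.
Total: 0 + 0 + 1 = 1.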